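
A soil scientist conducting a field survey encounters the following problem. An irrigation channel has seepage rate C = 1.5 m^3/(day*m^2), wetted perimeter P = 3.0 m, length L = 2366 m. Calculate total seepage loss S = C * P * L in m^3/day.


S = C * P * L
  = 1.5 * 3.0 * 2366
  = 10647 m^3/day


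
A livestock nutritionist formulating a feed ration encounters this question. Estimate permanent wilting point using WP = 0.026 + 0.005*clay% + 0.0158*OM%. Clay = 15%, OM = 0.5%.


WP = 0.026 + 0.005*15 + 0.0158*0.5
   = 0.026 + 0.0750 + 0.0079
   = 0.1089


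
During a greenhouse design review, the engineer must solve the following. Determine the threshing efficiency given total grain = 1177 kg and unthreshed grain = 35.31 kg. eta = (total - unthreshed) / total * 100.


eta = (total - unthreshed) / total * 100
    = (1177 - 35.31) / 1177 * 100
    = 1141.69 / 1177 * 100
    = 97%


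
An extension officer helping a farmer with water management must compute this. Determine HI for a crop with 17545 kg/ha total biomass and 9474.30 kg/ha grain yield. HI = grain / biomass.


HI = grain_yield / biomass
   = 9474.30 / 17545
   = 0.54


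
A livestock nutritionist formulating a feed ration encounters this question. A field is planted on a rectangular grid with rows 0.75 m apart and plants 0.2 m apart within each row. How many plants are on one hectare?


D = 10000 / (row_sp * plant_sp)
  = 10000 / (0.75 * 0.2)
  = 10000 / 0.1500
  = 66666.67 plants/ha


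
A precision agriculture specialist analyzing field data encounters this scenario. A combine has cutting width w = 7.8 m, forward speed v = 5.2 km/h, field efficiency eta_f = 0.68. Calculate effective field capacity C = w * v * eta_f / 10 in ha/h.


C = w * v * eta_f / 10
  = 7.8 * 5.2 * 0.68 / 10
  = 27.58 / 10
  = 2.76 ha/h


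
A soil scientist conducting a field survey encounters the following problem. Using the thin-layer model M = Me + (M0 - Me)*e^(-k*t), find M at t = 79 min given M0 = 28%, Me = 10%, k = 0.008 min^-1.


M = Me + (M0 - Me) * e^(-k*t)
  = 10 + (28 - 10) * e^(-0.008*79)
  = 10 + 18 * e^(-0.632)
  = 10 + 18 * 0.53153
  = 10 + 9.5675
  = 19.57%


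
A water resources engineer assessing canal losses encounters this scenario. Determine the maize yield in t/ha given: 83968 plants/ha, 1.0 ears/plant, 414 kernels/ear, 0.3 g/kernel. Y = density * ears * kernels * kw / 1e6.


Y = density * ears * kernels * kw
  = 83968 * 1.0 * 414 * 0.3 g/ha
  = 10428825.60 g/ha
  = 10428.83 kg/ha = 10.43 t/ha


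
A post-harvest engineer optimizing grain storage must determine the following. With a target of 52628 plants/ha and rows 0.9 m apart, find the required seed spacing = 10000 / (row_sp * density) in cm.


spacing = 10000 / (row_sp * density)
        = 10000 / (0.9 * 52628)
        = 10000 / 47365.20
        = 0.21113 m = 21.11 cm


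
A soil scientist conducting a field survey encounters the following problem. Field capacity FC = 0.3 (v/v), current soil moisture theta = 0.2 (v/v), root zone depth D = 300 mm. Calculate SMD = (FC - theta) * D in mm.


SMD = (FC - theta) * D
    = (0.3 - 0.2) * 300
    = 0.100 * 300
    = 30 mm


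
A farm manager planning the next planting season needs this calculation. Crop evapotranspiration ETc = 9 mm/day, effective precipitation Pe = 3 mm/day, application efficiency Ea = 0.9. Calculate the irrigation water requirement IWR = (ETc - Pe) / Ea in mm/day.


IWR = (ETc - Pe) / Ea
    = (9 - 3) / 0.9
    = 6 / 0.9
    = 6.67 mm/day


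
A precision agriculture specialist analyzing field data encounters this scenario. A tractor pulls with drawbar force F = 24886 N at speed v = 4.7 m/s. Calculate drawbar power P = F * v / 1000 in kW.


P = F * v / 1000
  = 24886 * 4.7 / 1000
  = 116964.20 / 1000
  = 116.96 kW


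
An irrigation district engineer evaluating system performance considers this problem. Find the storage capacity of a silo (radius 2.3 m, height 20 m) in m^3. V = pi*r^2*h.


V = pi * r^2 * h
  = pi * 2.3^2 * 20
  = pi * 5.29 * 20
  = 332.38 m^3


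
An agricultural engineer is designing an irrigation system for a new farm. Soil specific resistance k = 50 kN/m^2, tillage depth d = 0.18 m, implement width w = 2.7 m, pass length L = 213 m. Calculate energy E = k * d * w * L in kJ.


E = k * d * w * L
  = 50 * 0.18 * 2.7 * 213
  = 5175.90 kJ


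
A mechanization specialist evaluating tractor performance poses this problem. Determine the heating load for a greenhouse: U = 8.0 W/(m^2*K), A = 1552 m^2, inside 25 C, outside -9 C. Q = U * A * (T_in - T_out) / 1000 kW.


dT = 25 - (-9) = 34 K
Q = U * A * dT
  = 8.0 * 1552 * 34
  = 422144 W = 422.14 kW


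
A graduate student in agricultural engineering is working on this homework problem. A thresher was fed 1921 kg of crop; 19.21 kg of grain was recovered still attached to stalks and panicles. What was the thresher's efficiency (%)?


eta = (total - unthreshed) / total * 100
    = (1921 - 19.21) / 1921 * 100
    = 1901.79 / 1921 * 100
    = 99%


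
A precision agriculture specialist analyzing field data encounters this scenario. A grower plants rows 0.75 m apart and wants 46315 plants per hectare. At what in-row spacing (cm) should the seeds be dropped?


spacing = 10000 / (row_sp * density)
        = 10000 / (0.75 * 46315)
        = 10000 / 34736.25
        = 0.28788 m = 28.79 cm


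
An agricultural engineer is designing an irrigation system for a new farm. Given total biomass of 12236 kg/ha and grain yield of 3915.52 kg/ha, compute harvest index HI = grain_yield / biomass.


HI = grain_yield / biomass
   = 3915.52 / 12236
   = 0.32


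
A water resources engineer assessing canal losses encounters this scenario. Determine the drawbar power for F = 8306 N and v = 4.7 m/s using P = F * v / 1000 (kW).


P = F * v / 1000
  = 8306 * 4.7 / 1000
  = 39038.20 / 1000
  = 39.04 kW


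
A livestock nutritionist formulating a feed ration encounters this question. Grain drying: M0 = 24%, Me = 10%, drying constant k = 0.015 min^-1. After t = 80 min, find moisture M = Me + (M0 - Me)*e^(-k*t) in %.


M = Me + (M0 - Me) * e^(-k*t)
  = 10 + (24 - 10) * e^(-0.015*80)
  = 10 + 14 * e^(-1.200)
  = 10 + 14 * 0.30119
  = 10 + 4.2167
  = 14.22%


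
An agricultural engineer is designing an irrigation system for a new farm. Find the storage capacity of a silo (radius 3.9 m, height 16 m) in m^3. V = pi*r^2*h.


V = pi * r^2 * h
  = pi * 3.9^2 * 16
  = pi * 15.21 * 16
  = 764.54 m^3


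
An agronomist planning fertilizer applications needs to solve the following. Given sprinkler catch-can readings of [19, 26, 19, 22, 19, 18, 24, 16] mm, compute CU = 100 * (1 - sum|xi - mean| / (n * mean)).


xbar = 163 / 8 = 20.375
sum|xi - xbar| = 21.750
CU = 100 * (1 - 21.750 / (8 * 20.375))
   = 100 * (1 - 0.1334)
   = 86.66%


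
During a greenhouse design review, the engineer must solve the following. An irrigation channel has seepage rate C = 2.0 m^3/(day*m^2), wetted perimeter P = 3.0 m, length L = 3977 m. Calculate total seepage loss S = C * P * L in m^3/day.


S = C * P * L
  = 2.0 * 3.0 * 3977
  = 23862 m^3/day


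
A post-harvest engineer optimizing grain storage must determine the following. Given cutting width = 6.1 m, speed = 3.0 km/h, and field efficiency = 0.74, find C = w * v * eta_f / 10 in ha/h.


C = w * v * eta_f / 10
  = 6.1 * 3.0 * 0.74 / 10
  = 13.54 / 10
  = 1.35 ha/h


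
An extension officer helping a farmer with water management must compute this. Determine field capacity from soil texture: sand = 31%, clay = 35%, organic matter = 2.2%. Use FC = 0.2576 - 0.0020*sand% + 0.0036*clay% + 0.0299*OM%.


FC = 0.2576 - 0.0020*31 + 0.0036*35 + 0.0299*2.2
   = 0.2576 - 0.0620 + 0.1260 + 0.0658
   = 0.3874


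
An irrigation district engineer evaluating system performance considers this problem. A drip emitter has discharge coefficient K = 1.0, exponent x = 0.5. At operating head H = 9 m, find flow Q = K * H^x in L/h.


Q = K * H^x
  = 1.0 * 9^0.5
  = 1.0 * 3
  = 3 L/h


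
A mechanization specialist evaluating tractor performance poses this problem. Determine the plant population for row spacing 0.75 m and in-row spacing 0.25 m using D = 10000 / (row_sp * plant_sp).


D = 10000 / (row_sp * plant_sp)
  = 10000 / (0.75 * 0.25)
  = 10000 / 0.1875
  = 53333.33 plants/ha


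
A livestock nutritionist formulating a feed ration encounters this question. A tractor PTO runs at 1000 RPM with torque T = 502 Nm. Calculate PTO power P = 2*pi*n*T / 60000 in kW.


P = 2*pi*n*T / 60000
  = 2*pi * 1000 * 502 / 60000
  = 3154159.02 / 60000
  = 52.57 kW


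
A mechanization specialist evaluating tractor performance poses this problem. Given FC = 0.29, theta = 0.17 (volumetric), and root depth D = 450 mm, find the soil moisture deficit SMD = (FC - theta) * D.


SMD = (FC - theta) * D
    = (0.29 - 0.17) * 450
    = 0.120 * 450
    = 54 mm


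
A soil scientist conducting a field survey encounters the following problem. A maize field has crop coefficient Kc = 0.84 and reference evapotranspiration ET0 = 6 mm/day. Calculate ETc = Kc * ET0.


ETc = Kc * ET0
    = 0.84 * 6
    = 5.04 mm/day


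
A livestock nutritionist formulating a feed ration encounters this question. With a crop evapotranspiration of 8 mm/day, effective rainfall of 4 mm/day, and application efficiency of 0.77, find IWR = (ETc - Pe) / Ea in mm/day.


IWR = (ETc - Pe) / Ea
    = (8 - 4) / 0.77
    = 4 / 0.77
    = 5.19 mm/day


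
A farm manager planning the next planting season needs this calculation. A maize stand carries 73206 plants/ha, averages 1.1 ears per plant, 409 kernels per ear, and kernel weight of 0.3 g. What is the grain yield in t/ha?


Y = density * ears * kernels * kw
  = 73206 * 1.1 * 409 * 0.3 g/ha
  = 9880613.82 g/ha
  = 9880.61 kg/ha = 9.88 t/ha


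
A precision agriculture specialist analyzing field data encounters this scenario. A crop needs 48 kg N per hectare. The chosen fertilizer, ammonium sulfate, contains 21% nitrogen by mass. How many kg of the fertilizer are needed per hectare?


Rate = N_required / (N_content / 100)
     = 48 / (21 / 100)
     = 48 / 0.21
     = 228.57 kg/ha


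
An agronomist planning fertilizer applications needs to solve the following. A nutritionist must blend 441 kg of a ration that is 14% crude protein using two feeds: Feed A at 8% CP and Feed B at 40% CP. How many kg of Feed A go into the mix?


parts_A = CP_b - target = 40 - 14 = 26
parts_B = target - CP_a = 14 - 8 = 6
total_parts = 26 + 6 = 32
Feed A = 441 * 26 / 32 = 358.31 kg
Feed B = 441 * 6 / 32 = 82.69 kg

358.31 kg


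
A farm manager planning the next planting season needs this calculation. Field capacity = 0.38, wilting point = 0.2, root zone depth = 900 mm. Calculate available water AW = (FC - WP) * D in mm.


AW = (FC - WP) * D
   = (0.38 - 0.2) * 900
   = 0.18 * 900
   = 162 mm


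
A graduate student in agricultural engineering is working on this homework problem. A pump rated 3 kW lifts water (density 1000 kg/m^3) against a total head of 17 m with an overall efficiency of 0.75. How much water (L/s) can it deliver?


Q = (P * 1000 * eta) / (rho * g * H)
  = (3 * 1000 * 0.75) / (1000 * 9.81 * 17)
  = 2250 / 166770
  = 0.01349 m^3/s = 13.49 L/s


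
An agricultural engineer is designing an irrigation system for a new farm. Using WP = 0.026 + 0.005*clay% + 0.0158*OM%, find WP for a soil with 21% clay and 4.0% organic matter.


WP = 0.026 + 0.005*21 + 0.0158*4.0
   = 0.026 + 0.1050 + 0.0632
   = 0.1942


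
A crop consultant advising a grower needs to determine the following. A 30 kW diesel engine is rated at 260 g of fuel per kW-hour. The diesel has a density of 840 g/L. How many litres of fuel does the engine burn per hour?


FC = P * BSFC / rho_fuel
   = 30 * 260 / 840
   = 7800 / 840
   = 9.29 L/h


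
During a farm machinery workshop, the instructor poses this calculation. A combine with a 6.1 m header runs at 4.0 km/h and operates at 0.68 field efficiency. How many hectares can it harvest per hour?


C = w * v * eta_f / 10
  = 6.1 * 4.0 * 0.68 / 10
  = 16.59 / 10
  = 1.66 ha/h


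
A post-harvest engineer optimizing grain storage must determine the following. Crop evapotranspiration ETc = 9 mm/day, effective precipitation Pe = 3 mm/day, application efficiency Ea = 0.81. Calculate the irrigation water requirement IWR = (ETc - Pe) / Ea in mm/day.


IWR = (ETc - Pe) / Ea
    = (9 - 3) / 0.81
    = 6 / 0.81
    = 7.41 mm/day


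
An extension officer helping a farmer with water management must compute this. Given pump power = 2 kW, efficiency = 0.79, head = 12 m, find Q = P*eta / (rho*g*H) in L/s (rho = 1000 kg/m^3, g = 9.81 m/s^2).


Q = (P * 1000 * eta) / (rho * g * H)
  = (2 * 1000 * 0.79) / (1000 * 9.81 * 12)
  = 1580 / 117720
  = 0.01342 m^3/s = 13.42 L/s


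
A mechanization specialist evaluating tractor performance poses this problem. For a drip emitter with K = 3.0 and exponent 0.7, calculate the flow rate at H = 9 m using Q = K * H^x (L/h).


Q = K * H^x
  = 3.0 * 9^0.7
  = 3.0 * 4.6555
  = 13.97 L/h


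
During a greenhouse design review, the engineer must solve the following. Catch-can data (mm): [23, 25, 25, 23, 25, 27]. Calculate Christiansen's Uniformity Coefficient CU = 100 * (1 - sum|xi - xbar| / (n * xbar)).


xbar = 148 / 6 = 24.667
sum|xi - xbar| = 6.667
CU = 100 * (1 - 6.667 / (6 * 24.667))
   = 100 * (1 - 0.0450)
   = 95.50%


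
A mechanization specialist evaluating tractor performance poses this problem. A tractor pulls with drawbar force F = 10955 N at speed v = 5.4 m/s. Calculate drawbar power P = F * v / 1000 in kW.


P = F * v / 1000
  = 10955 * 5.4 / 1000
  = 59157 / 1000
  = 59.16 kW


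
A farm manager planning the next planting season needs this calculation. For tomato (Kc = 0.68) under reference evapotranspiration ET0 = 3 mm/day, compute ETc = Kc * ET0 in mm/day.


ETc = Kc * ET0
    = 0.68 * 3
    = 2.04 mm/day


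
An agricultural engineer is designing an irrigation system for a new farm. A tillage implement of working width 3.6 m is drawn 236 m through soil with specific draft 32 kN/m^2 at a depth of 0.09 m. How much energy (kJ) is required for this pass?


E = k * d * w * L
  = 32 * 0.09 * 3.6 * 236
  = 2446.85 kJ


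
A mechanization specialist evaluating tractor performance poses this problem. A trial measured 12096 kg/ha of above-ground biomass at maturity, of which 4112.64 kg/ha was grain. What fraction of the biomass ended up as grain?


HI = grain_yield / biomass
   = 4112.64 / 12096
   = 0.34


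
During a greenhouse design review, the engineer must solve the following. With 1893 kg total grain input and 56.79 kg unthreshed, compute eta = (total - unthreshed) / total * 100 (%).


eta = (total - unthreshed) / total * 100
    = (1893 - 56.79) / 1893 * 100
    = 1836.21 / 1893 * 100
    = 97%


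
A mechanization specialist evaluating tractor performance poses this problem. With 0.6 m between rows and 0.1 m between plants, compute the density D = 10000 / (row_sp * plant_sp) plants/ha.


D = 10000 / (row_sp * plant_sp)
  = 10000 / (0.6 * 0.1)
  = 10000 / 0.0600
  = 166666.67 plants/ha


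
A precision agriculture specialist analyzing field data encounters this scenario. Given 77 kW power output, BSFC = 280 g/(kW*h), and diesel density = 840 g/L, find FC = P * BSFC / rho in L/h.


FC = P * BSFC / rho_fuel
   = 77 * 280 / 840
   = 21560 / 840
   = 25.67 L/h


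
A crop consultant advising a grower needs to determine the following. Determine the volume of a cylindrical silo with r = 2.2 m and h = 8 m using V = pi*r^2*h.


V = pi * r^2 * h
  = pi * 2.2^2 * 8
  = pi * 4.84 * 8
  = 121.64 m^3


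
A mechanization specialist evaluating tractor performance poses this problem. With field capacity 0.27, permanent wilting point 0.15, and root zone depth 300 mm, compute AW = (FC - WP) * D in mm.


AW = (FC - WP) * D
   = (0.27 - 0.15) * 300
   = 0.12 * 300
   = 36 mm


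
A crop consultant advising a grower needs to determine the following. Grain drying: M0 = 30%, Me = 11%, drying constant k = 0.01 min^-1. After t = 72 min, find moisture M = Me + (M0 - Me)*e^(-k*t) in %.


M = Me + (M0 - Me) * e^(-k*t)
  = 11 + (30 - 11) * e^(-0.01*72)
  = 11 + 19 * e^(-0.720)
  = 11 + 19 * 0.48675
  = 11 + 9.2483
  = 20.25%


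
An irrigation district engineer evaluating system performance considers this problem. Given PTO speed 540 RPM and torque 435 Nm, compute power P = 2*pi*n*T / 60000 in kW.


P = 2*pi*n*T / 60000
  = 2*pi * 540 * 435 / 60000
  = 1475920.23 / 60000
  = 24.60 kW


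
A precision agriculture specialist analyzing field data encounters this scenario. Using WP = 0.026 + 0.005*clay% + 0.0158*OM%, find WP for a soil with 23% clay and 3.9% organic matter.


WP = 0.026 + 0.005*23 + 0.0158*3.9
   = 0.026 + 0.1150 + 0.0616
   = 0.2026


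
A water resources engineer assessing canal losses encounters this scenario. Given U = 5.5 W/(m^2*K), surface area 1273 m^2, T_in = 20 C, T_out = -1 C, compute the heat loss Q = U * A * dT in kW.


dT = 20 - (-1) = 21 K
Q = U * A * dT
  = 5.5 * 1273 * 21
  = 147031.50 W = 147.03 kW


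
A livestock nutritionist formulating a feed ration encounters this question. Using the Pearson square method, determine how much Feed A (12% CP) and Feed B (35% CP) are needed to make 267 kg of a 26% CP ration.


parts_A = CP_b - target = 35 - 26 = 9
parts_B = target - CP_a = 26 - 12 = 14
total_parts = 9 + 14 = 23
Feed A = 267 * 9 / 23 = 104.48 kg
Feed B = 267 * 14 / 23 = 162.52 kg

104.48 kg


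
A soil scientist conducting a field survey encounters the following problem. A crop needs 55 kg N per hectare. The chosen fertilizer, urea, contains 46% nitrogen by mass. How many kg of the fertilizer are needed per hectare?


Rate = N_required / (N_content / 100)
     = 55 / (46 / 100)
     = 55 / 0.46
     = 119.57 kg/ha


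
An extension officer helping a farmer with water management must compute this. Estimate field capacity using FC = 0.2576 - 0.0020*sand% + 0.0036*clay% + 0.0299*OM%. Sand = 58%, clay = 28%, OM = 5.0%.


FC = 0.2576 - 0.0020*58 + 0.0036*28 + 0.0299*5.0
   = 0.2576 - 0.1160 + 0.1008 + 0.1495
   = 0.3919


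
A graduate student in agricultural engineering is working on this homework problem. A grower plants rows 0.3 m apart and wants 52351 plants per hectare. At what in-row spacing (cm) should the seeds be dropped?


spacing = 10000 / (row_sp * density)
        = 10000 / (0.3 * 52351)
        = 10000 / 15705.30
        = 0.63673 m = 63.67 cm


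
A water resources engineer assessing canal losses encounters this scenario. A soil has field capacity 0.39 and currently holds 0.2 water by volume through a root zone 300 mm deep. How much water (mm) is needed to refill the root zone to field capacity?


SMD = (FC - theta) * D
    = (0.39 - 0.2) * 300
    = 0.190 * 300
    = 57 mm


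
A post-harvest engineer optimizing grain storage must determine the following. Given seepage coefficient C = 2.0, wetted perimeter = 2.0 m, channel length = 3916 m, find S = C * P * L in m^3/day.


S = C * P * L
  = 2.0 * 2.0 * 3916
  = 15664 m^3/day


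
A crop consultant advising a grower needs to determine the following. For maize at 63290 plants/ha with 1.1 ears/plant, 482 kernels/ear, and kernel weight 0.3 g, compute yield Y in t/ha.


Y = density * ears * kernels * kw
  = 63290 * 1.1 * 482 * 0.3 g/ha
  = 10066907.40 g/ha
  = 10066.91 kg/ha = 10.07 t/ha


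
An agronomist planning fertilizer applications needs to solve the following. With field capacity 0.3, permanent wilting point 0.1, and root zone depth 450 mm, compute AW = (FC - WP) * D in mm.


AW = (FC - WP) * D
   = (0.3 - 0.1) * 450
   = 0.20 * 450
   = 90 mm


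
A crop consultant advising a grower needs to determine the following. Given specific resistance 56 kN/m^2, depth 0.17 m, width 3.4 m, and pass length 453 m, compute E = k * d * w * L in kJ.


E = k * d * w * L
  = 56 * 0.17 * 3.4 * 453
  = 14662.70 kJ


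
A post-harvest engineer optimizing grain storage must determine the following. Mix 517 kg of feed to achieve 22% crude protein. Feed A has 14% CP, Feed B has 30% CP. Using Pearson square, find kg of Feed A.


parts_A = CP_b - target = 30 - 22 = 8
parts_B = target - CP_a = 22 - 14 = 8
total_parts = 8 + 8 = 16
Feed A = 517 * 8 / 16 = 258.50 kg
Feed B = 517 * 8 / 16 = 258.50 kg


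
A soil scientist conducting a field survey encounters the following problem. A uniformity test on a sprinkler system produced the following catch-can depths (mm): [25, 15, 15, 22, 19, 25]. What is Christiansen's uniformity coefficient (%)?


xbar = 121 / 6 = 20.167
sum|xi - xbar| = 23
CU = 100 * (1 - 23 / (6 * 20.167))
   = 100 * (1 - 0.1901)
   = 80.99%


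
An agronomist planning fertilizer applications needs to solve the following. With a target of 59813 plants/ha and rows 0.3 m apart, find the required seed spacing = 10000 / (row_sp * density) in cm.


spacing = 10000 / (row_sp * density)
        = 10000 / (0.3 * 59813)
        = 10000 / 17943.90
        = 0.55729 m = 55.73 cm


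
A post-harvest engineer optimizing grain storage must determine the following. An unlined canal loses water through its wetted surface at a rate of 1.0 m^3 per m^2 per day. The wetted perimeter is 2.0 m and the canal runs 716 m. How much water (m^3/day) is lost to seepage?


S = C * P * L
  = 1.0 * 2.0 * 716
  = 1432 m^3/day


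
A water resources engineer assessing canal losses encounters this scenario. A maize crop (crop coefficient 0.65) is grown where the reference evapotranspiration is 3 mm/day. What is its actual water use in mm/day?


ETc = Kc * ET0
    = 0.65 * 3
    = 1.95 mm/day


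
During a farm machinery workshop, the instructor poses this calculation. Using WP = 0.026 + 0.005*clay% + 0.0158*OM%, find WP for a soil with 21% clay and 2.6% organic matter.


WP = 0.026 + 0.005*21 + 0.0158*2.6
   = 0.026 + 0.1050 + 0.0411
   = 0.1721


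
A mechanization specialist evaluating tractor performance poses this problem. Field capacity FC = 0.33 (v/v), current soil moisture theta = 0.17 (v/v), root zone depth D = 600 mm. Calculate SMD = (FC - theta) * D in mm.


SMD = (FC - theta) * D
    = (0.33 - 0.17) * 600
    = 0.160 * 600
    = 96 mm


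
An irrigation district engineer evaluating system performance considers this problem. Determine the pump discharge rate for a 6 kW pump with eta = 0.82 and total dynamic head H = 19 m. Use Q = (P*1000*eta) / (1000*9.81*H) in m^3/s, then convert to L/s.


Q = (P * 1000 * eta) / (rho * g * H)
  = (6 * 1000 * 0.82) / (1000 * 9.81 * 19)
  = 4920 / 186390
  = 0.02640 m^3/s = 26.40 L/s


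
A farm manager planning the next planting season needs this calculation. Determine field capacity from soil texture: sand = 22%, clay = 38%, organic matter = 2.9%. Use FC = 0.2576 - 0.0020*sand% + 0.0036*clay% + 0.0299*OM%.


FC = 0.2576 - 0.0020*22 + 0.0036*38 + 0.0299*2.9
   = 0.2576 - 0.0440 + 0.1368 + 0.0867
   = 0.4371


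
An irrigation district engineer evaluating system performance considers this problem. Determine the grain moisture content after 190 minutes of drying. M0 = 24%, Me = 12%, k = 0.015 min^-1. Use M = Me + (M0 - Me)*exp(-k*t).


M = Me + (M0 - Me) * e^(-k*t)
  = 12 + (24 - 12) * e^(-0.015*190)
  = 12 + 12 * e^(-2.850)
  = 12 + 12 * 0.05784
  = 12 + 0.6941
  = 12.69%


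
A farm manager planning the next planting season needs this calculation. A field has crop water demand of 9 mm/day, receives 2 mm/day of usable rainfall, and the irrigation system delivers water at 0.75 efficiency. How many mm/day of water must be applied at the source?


IWR = (ETc - Pe) / Ea
    = (9 - 2) / 0.75
    = 7 / 0.75
    = 9.33 mm/day


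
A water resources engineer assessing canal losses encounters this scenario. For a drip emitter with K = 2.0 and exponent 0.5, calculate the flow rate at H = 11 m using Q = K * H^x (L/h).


Q = K * H^x
  = 2.0 * 11^0.5
  = 2.0 * 3.3166
  = 6.63 L/h


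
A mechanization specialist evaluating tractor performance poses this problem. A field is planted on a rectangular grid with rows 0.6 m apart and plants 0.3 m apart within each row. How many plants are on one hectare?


D = 10000 / (row_sp * plant_sp)
  = 10000 / (0.6 * 0.3)
  = 10000 / 0.1800
  = 55555.56 plants/ha


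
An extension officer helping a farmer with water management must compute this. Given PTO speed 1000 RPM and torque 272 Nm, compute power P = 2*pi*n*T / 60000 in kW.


P = 2*pi*n*T / 60000
  = 2*pi * 1000 * 272 / 60000
  = 1709026.40 / 60000
  = 28.48 kW


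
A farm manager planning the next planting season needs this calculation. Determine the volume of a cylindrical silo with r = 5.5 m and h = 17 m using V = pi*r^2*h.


V = pi * r^2 * h
  = pi * 5.5^2 * 17
  = pi * 30.25 * 17
  = 1615.56 m^3


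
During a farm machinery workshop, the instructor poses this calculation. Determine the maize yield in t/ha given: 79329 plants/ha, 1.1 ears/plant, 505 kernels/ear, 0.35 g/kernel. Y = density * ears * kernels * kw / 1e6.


Y = density * ears * kernels * kw
  = 79329 * 1.1 * 505 * 0.35 g/ha
  = 15423540.83 g/ha
  = 15423.54 kg/ha = 15.42 t/ha


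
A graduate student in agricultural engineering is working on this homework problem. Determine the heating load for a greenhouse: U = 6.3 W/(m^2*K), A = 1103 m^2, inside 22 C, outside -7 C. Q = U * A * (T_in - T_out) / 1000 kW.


dT = 22 - (-7) = 29 K
Q = U * A * dT
  = 6.3 * 1103 * 29
  = 201518.10 W = 201.52 kW


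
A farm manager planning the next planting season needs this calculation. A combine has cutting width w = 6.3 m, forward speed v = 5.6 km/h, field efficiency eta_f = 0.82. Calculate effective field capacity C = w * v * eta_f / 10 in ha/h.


C = w * v * eta_f / 10
  = 6.3 * 5.6 * 0.82 / 10
  = 28.93 / 10
  = 2.89 ha/h


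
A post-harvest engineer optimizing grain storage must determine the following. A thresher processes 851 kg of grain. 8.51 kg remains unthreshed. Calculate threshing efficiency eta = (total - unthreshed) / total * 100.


eta = (total - unthreshed) / total * 100
    = (851 - 8.51) / 851 * 100
    = 842.49 / 851 * 100
    = 99%


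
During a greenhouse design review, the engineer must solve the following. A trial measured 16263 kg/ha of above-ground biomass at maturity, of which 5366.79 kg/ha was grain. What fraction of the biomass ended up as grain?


HI = grain_yield / biomass
   = 5366.79 / 16263
   = 0.33


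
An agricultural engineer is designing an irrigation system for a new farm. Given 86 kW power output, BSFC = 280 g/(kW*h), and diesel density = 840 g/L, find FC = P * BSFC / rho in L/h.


FC = P * BSFC / rho_fuel
   = 86 * 280 / 840
   = 24080 / 840
   = 28.67 L/h


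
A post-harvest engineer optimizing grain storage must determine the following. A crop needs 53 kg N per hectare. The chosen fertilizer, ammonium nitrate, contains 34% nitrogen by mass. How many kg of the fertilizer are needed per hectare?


Rate = N_required / (N_content / 100)
     = 53 / (34 / 100)
     = 53 / 0.34
     = 155.88 kg/ha


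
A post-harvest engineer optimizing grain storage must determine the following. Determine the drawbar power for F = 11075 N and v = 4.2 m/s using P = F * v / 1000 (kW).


P = F * v / 1000
  = 11075 * 4.2 / 1000
  = 46515 / 1000
  = 46.52 kW


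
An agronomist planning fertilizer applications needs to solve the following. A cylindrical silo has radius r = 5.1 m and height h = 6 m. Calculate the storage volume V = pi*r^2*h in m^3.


V = pi * r^2 * h
  = pi * 5.1^2 * 6
  = pi * 26.01 * 6
  = 490.28 m^3


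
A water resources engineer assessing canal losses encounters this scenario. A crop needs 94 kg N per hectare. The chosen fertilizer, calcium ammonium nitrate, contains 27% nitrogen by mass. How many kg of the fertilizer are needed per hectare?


Rate = N_required / (N_content / 100)
     = 94 / (27 / 100)
     = 94 / 0.27
     = 348.15 kg/ha


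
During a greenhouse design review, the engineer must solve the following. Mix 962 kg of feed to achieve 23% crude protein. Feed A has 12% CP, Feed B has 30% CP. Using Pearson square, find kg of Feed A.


parts_A = CP_b - target = 30 - 23 = 7
parts_B = target - CP_a = 23 - 12 = 11
total_parts = 7 + 11 = 18
Feed A = 962 * 7 / 18 = 374.11 kg
Feed B = 962 * 11 / 18 = 587.89 kg

374.11 kg


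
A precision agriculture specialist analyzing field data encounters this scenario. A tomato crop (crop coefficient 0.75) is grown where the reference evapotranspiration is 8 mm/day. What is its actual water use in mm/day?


ETc = Kc * ET0
    = 0.75 * 8
    = 6 mm/day


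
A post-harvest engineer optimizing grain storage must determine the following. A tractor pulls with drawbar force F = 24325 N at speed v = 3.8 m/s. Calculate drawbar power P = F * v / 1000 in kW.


P = F * v / 1000
  = 24325 * 3.8 / 1000
  = 92435 / 1000
  = 92.44 kW


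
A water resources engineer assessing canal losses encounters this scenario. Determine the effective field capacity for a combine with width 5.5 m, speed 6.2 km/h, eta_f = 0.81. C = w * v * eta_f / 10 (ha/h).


C = w * v * eta_f / 10
  = 5.5 * 6.2 * 0.81 / 10
  = 27.62 / 10
  = 2.76 ha/h


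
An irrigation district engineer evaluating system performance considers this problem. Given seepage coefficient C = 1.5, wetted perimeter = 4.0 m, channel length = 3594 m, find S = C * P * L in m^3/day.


S = C * P * L
  = 1.5 * 4.0 * 3594
  = 21564 m^3/day


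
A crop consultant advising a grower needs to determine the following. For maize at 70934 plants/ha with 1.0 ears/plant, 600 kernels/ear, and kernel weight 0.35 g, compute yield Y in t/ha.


Y = density * ears * kernels * kw
  = 70934 * 1.0 * 600 * 0.35 g/ha
  = 14896140.00 g/ha
  = 14896.14 kg/ha = 14.90 t/ha


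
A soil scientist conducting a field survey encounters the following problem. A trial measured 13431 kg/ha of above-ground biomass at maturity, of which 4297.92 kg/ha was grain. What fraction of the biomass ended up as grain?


HI = grain_yield / biomass
   = 4297.92 / 13431
   = 0.32


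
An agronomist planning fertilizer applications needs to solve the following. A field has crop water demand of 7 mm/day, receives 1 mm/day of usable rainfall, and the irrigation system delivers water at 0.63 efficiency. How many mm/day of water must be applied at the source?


IWR = (ETc - Pe) / Ea
    = (7 - 1) / 0.63
    = 6 / 0.63
    = 9.52 mm/day


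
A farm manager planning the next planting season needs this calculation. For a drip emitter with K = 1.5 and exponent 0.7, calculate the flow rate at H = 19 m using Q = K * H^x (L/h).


Q = K * H^x
  = 1.5 * 19^0.7
  = 1.5 * 7.8547
  = 11.78 L/h


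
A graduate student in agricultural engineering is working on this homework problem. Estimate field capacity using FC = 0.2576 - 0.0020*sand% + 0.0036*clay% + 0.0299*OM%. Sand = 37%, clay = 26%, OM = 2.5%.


FC = 0.2576 - 0.0020*37 + 0.0036*26 + 0.0299*2.5
   = 0.2576 - 0.0740 + 0.0936 + 0.0748
   = 0.3520


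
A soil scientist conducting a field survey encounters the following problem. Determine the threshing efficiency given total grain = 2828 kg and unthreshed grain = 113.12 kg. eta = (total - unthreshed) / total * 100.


eta = (total - unthreshed) / total * 100
    = (2828 - 113.12) / 2828 * 100
    = 2714.88 / 2828 * 100
    = 96%


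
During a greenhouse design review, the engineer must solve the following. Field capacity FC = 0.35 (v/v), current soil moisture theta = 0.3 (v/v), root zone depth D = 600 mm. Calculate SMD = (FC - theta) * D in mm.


SMD = (FC - theta) * D
    = (0.35 - 0.3) * 600
    = 0.050 * 600
    = 30 mm


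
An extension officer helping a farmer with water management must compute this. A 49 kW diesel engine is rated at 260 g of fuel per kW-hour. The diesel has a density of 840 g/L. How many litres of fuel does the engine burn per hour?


FC = P * BSFC / rho_fuel
   = 49 * 260 / 840
   = 12740 / 840
   = 15.17 L/h


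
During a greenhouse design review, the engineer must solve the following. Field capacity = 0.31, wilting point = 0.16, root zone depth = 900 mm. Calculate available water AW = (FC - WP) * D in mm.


AW = (FC - WP) * D
   = (0.31 - 0.16) * 900
   = 0.15 * 900
   = 135 mm


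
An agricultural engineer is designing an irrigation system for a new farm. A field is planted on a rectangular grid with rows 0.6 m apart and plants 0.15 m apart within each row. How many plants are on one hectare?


D = 10000 / (row_sp * plant_sp)
  = 10000 / (0.6 * 0.15)
  = 10000 / 0.0900
  = 111111.11 plants/ha


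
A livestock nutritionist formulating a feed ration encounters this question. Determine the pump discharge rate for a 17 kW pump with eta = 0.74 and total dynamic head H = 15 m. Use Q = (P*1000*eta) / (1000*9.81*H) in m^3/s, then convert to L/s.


Q = (P * 1000 * eta) / (rho * g * H)
  = (17 * 1000 * 0.74) / (1000 * 9.81 * 15)
  = 12580 / 147150
  = 0.08549 m^3/s = 85.49 L/s


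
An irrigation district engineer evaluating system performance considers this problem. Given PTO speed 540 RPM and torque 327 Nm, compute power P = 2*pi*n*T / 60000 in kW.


P = 2*pi*n*T / 60000
  = 2*pi * 540 * 327 / 60000
  = 1109484.86 / 60000
  = 18.49 kW


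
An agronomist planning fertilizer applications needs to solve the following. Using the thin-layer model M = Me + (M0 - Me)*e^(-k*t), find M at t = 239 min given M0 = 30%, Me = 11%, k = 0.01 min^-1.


M = Me + (M0 - Me) * e^(-k*t)
  = 11 + (30 - 11) * e^(-0.01*239)
  = 11 + 19 * e^(-2.390)
  = 11 + 19 * 0.09163
  = 11 + 1.7410
  = 12.74%


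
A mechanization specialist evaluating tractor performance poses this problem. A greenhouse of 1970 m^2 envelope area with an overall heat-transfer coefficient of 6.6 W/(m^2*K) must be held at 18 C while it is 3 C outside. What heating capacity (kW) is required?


dT = 18 - (3) = 15 K
Q = U * A * dT
  = 6.6 * 1970 * 15
  = 195030 W = 195.03 kW


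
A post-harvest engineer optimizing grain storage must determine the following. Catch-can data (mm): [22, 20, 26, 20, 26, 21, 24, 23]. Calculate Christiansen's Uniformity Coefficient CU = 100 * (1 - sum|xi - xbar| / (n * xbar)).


xbar = 182 / 8 = 22.750
sum|xi - xbar| = 16
CU = 100 * (1 - 16 / (8 * 22.750))
   = 100 * (1 - 0.0879)
   = 91.21%


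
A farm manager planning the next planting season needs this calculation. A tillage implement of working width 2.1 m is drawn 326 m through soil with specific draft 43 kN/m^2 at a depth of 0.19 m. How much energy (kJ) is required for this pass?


E = k * d * w * L
  = 43 * 0.19 * 2.1 * 326
  = 5593.18 kJ


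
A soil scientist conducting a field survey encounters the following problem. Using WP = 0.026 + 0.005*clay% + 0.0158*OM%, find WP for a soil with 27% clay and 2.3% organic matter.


WP = 0.026 + 0.005*27 + 0.0158*2.3
   = 0.026 + 0.1350 + 0.0363
   = 0.1973


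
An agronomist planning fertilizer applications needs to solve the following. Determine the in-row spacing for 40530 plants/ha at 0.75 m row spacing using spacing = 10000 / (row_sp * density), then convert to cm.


spacing = 10000 / (row_sp * density)
        = 10000 / (0.75 * 40530)
        = 10000 / 30397.50
        = 0.32897 m = 32.90 cm


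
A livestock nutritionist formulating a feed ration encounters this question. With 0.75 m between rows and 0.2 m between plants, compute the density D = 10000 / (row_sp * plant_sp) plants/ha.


D = 10000 / (row_sp * plant_sp)
  = 10000 / (0.75 * 0.2)
  = 10000 / 0.1500
  = 66666.67 plants/ha


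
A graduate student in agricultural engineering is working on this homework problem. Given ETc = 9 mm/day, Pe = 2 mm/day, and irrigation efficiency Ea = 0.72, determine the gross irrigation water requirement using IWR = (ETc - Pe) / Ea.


IWR = (ETc - Pe) / Ea
    = (9 - 2) / 0.72
    = 7 / 0.72
    = 9.72 mm/day


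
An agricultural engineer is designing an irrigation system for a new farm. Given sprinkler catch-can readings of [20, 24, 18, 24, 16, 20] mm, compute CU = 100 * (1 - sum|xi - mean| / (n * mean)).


xbar = 122 / 6 = 20.333
sum|xi - xbar| = 14.667
CU = 100 * (1 - 14.667 / (6 * 20.333))
   = 100 * (1 - 0.1202)
   = 87.98%


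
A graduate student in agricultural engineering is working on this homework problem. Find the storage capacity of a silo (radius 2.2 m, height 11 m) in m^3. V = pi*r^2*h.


V = pi * r^2 * h
  = pi * 2.2^2 * 11
  = pi * 4.84 * 11
  = 167.26 m^3


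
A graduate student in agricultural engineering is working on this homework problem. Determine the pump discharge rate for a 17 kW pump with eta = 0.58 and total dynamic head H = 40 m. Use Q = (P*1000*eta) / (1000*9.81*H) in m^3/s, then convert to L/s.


Q = (P * 1000 * eta) / (rho * g * H)
  = (17 * 1000 * 0.58) / (1000 * 9.81 * 40)
  = 9860 / 392400
  = 0.02513 m^3/s = 25.13 L/s


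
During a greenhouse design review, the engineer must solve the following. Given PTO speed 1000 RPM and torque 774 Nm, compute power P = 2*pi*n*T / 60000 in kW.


P = 2*pi*n*T / 60000
  = 2*pi * 1000 * 774 / 60000
  = 4863185.43 / 60000
  = 81.05 kW


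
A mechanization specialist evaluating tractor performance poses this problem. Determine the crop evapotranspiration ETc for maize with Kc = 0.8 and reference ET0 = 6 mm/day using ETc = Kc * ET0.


ETc = Kc * ET0
    = 0.8 * 6
    = 4.80 mm/day


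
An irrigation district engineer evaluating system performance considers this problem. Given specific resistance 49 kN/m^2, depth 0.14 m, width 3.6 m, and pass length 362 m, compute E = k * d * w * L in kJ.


E = k * d * w * L
  = 49 * 0.14 * 3.6 * 362
  = 8939.95 kJ


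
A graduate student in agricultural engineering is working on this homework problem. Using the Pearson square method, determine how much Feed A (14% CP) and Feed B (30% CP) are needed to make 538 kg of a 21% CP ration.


parts_A = CP_b - target = 30 - 21 = 9
parts_B = target - CP_a = 21 - 14 = 7
total_parts = 9 + 7 = 16
Feed A = 538 * 9 / 16 = 302.63 kg
Feed B = 538 * 7 / 16 = 235.38 kg

302.63 kg


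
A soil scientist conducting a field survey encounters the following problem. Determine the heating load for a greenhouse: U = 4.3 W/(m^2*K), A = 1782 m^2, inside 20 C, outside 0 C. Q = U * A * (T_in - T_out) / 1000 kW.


dT = 20 - (0) = 20 K
Q = U * A * dT
  = 4.3 * 1782 * 20
  = 153252 W = 153.25 kW


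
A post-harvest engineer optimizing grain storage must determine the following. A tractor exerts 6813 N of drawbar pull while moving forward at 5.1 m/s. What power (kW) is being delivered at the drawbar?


P = F * v / 1000
  = 6813 * 5.1 / 1000
  = 34746.30 / 1000
  = 34.75 kW


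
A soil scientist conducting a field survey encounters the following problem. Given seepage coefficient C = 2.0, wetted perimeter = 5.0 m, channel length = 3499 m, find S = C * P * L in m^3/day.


S = C * P * L
  = 2.0 * 5.0 * 3499
  = 34990 m^3/day


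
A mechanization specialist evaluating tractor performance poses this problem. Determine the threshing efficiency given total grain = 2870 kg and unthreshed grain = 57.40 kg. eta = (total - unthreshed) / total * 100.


eta = (total - unthreshed) / total * 100
    = (2870 - 57.40) / 2870 * 100
    = 2812.60 / 2870 * 100
    = 98%


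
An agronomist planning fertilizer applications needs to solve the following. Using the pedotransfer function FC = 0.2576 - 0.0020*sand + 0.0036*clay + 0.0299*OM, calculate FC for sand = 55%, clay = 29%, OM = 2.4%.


FC = 0.2576 - 0.0020*55 + 0.0036*29 + 0.0299*2.4
   = 0.2576 - 0.1100 + 0.1044 + 0.0718
   = 0.3238


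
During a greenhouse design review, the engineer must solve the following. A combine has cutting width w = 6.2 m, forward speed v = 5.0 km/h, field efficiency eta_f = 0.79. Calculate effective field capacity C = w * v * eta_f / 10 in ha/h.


C = w * v * eta_f / 10
  = 6.2 * 5.0 * 0.79 / 10
  = 24.49 / 10
  = 2.45 ha/h
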